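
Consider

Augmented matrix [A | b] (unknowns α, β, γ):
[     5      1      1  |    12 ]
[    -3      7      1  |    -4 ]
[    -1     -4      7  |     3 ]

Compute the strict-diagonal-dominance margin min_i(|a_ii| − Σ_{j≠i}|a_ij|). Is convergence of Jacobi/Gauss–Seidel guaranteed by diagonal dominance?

2

row 1: |5| − (1+1) = 3
row 2: |7| − (3+1) = 3
row 3: |7| − (1+4) = 2
minimum over rows = 2 → strictly diagonally dominant (convergence guaranteed)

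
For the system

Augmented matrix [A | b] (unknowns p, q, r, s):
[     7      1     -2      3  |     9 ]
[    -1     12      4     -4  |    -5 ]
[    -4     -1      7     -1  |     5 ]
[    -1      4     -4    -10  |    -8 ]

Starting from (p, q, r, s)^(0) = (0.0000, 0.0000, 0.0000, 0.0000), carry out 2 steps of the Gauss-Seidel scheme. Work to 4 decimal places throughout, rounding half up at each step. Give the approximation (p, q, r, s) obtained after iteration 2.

Iteration 1:
  p = (9 - (1)·0.0000 - (-2)·0.0000 - (3)·0.0000) / (7) = 1.2857
  q = (-5 - (-1)·1.2857 - (4)·0.0000 - (-4)·0.0000) / (12) = -0.3095
  r = (5 - (-4)·1.2857 - (-1)·-0.3095 - (-1)·0.0000) / (7) = 1.4048
  s = (-8 - (-1)·1.2857 - (4)·-0.3095 - (-4)·1.4048) / (-10) = -0.0143
Iteration 2:
  p = (9 - (1)·-0.3095 - (-2)·1.4048 - (3)·-0.0143) / (7) = 1.7374
  q = (-5 - (-1)·1.7374 - (4)·1.4048 - (-4)·-0.0143) / (12) = -0.7449
  r = (5 - (-4)·1.7374 - (-1)·-0.7449 - (-1)·-0.0143) / (7) = 1.5986
  s = (-8 - (-1)·1.7374 - (4)·-0.7449 - (-4)·1.5986) / (-10) = -0.3111

(1.7374, -0.7449, 1.5986, -0.3111)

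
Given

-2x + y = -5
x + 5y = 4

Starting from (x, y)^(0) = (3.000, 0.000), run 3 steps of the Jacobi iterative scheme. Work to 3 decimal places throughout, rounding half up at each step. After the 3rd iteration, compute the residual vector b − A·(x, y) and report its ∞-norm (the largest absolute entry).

0.050

Iteration 1:
  x = (-5 - (1)·0.000) / (-2) = 2.500
  y = (4 - (1)·3.000) / (5) = 0.200
Iteration 2:
  x = (-5 - (1)·0.200) / (-2) = 2.600
  y = (4 - (1)·2.500) / (5) = 0.300
Iteration 3:
  x = (-5 - (1)·0.300) / (-2) = 2.650
  y = (4 - (1)·2.600) / (5) = 0.280
Residual b − A·x = (0.020, -0.050); ∞-norm = 0.050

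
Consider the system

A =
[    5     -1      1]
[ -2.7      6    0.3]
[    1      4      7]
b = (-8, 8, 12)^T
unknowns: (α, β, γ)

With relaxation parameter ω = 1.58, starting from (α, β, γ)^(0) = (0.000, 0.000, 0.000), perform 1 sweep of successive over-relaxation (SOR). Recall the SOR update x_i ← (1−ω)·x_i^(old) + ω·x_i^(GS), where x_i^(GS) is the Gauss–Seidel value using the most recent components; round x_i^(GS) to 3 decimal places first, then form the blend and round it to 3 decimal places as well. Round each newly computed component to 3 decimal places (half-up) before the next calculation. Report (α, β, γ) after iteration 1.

(-2.528, 0.310, 2.999)

Iteration 1:
  α: GS value = (-8 - (-1)·0.000 - (1)·0.000) / (5) = -1.600;  α ← (1−ω)·0.000 + ω·-1.600 = -2.528
  β: GS value = (8 - (-2.7)·-2.528 - (0.3)·0.000) / (6) = 0.196;  β ← (1−ω)·0.000 + ω·0.196 = 0.310
  γ: GS value = (12 - (1)·-2.528 - (4)·0.310) / (7) = 1.898;  γ ← (1−ω)·0.000 + ω·1.898 = 2.999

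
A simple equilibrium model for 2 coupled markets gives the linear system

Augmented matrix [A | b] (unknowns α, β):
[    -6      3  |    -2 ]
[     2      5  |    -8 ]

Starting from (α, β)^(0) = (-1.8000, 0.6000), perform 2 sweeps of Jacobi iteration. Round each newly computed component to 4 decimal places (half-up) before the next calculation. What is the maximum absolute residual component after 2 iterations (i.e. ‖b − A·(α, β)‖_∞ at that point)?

2.9197

Iteration 1:
  α = (-2 - (3)·0.6000) / (-6) = 0.6333
  β = (-8 - (2)·-1.8000) / (5) = -0.8800
Iteration 2:
  α = (-2 - (3)·-0.8800) / (-6) = -0.1067
  β = (-8 - (2)·0.6333) / (5) = -1.8533
Residual b − A·x = (2.9197, 1.4799); ∞-norm = 2.9197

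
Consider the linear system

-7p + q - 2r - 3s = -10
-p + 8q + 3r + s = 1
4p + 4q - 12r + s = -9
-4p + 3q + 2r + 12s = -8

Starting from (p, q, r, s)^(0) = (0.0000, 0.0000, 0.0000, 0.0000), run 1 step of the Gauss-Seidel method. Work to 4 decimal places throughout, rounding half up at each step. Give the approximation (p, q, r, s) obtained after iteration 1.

(1.4286, 0.3036, 1.3274, -0.4876)

Iteration 1:
  p = (-10 - (1)·0.0000 - (-2)·0.0000 - (-3)·0.0000) / (-7) = 1.4286
  q = (1 - (-1)·1.4286 - (3)·0.0000 - (1)·0.0000) / (8) = 0.3036
  r = (-9 - (4)·1.4286 - (4)·0.3036 - (1)·0.0000) / (-12) = 1.3274
  s = (-8 - (-4)·1.4286 - (3)·0.3036 - (2)·1.3274) / (12) = -0.4876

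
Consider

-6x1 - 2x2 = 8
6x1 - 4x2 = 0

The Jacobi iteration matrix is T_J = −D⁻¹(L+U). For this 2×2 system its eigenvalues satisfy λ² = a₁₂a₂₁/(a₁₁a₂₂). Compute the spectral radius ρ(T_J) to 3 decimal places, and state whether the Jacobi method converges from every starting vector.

a₁₂a₂₁/(a₁₁a₂₂) = (-2)·(6) / ((-6)·(-4)) = -0.500000
ρ = √|-0.500000| = √0.500000 = 0.707
ρ < 1, so Jacobi converges

0.707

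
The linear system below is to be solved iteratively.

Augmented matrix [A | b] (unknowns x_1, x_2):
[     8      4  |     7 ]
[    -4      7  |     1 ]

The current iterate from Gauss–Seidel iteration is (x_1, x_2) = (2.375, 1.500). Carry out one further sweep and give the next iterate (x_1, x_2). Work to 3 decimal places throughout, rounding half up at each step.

(0.125, 0.214)

One sweep:
  x_1 = (7 - (4)·1.500) / (8) = 0.125
  x_2 = (1 - (-4)·0.125) / (7) = 0.214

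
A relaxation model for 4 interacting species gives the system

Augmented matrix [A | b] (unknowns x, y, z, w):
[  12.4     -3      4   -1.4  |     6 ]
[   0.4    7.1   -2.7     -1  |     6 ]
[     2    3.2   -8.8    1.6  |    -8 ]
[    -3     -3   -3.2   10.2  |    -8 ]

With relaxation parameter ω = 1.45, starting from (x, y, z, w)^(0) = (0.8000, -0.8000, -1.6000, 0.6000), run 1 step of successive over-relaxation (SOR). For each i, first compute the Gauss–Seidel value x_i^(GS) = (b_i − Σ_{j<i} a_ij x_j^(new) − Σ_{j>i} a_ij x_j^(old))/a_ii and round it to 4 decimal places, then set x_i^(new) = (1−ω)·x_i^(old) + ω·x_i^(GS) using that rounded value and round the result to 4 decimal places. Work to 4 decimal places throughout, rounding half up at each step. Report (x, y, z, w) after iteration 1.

(0.9076, 0.7515, 2.8917, 0.6158)

Iteration 1:
  x: GS value = (6 - (-3)·-0.8000 - (4)·-1.6000 - (-1.4)·0.6000) / (12.4) = 0.8742;  x ← (1−ω)·0.8000 + ω·0.8742 = 0.9076
  y: GS value = (6 - (0.4)·0.9076 - (-2.7)·-1.6000 - (-1)·0.6000) / (7.1) = 0.2700;  y ← (1−ω)·-0.8000 + ω·0.2700 = 0.7515
  z: GS value = (-8 - (2)·0.9076 - (3.2)·0.7515 - (1.6)·0.6000) / (-8.8) = 1.4977;  z ← (1−ω)·-1.6000 + ω·1.4977 = 2.8917
  w: GS value = (-8 - (-3)·0.9076 - (-3)·0.7515 - (-3.2)·2.8917) / (10.2) = 0.6109;  w ← (1−ω)·0.6000 + ω·0.6109 = 0.6158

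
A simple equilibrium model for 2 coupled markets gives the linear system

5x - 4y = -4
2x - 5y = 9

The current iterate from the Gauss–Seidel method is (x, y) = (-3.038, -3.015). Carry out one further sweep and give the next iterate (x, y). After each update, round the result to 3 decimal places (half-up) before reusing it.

(-3.212, -3.085)

One sweep:
  x = (-4 - (-4)·-3.015) / (5) = -3.212
  y = (9 - (2)·-3.212) / (-5) = -3.085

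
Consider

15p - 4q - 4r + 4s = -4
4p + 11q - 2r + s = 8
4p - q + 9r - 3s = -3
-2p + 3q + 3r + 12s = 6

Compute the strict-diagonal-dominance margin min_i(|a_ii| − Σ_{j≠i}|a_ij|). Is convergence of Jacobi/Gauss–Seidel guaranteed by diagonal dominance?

1

row 1: |15| − (4+4+4) = 3
row 2: |11| − (4+2+1) = 4
row 3: |9| − (4+1+3) = 1
row 4: |12| − (2+3+3) = 4
minimum over rows = 1 → strictly diagonally dominant (convergence guaranteed)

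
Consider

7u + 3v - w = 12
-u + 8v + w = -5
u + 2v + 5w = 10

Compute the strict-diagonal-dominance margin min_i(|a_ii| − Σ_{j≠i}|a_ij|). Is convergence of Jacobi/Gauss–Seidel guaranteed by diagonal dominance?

row 1: |7| − (3+1) = 3
row 2: |8| − (1+1) = 6
row 3: |5| − (1+2) = 2
minimum over rows = 2 → strictly diagonally dominant (convergence guaranteed)

2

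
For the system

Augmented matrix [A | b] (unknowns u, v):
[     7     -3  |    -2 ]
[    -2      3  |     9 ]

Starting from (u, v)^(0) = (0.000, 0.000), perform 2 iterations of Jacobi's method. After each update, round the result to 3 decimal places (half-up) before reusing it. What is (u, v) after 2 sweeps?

(1.000, 2.809)

Iteration 1:
  u = (-2 - (-3)·0.000) / (7) = -0.286
  v = (9 - (-2)·0.000) / (3) = 3.000
Iteration 2:
  u = (-2 - (-3)·3.000) / (7) = 1.000
  v = (9 - (-2)·-0.286) / (3) = 2.809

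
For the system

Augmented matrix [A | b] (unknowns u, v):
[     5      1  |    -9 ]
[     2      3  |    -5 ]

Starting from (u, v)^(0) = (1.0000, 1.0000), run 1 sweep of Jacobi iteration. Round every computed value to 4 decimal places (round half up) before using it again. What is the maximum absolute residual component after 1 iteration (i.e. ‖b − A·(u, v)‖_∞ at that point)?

Iteration 1:
  u = (-9 - (1)·1.0000) / (5) = -2.0000
  v = (-5 - (2)·1.0000) / (3) = -2.3333
Residual b − A·x = (3.3333, 5.9999); ∞-norm = 5.9999

5.9999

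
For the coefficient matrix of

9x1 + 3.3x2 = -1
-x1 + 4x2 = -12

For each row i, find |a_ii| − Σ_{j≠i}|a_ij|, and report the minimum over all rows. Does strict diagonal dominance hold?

row 1: |9| − (3.3) = 5.7
row 2: |4| − (1) = 3
minimum over rows = 3 → strictly diagonally dominant (convergence guaranteed)

3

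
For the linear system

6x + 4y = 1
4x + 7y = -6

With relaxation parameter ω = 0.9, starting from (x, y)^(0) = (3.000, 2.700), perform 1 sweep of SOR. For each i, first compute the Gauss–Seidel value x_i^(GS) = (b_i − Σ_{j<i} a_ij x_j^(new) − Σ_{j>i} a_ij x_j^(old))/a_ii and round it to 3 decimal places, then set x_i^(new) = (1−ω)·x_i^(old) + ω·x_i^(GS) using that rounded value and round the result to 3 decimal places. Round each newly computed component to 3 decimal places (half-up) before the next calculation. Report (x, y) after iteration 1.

(-1.170, 0.100)

Iteration 1:
  x: GS value = (1 - (4)·2.700) / (6) = -1.633;  x ← (1−ω)·3.000 + ω·-1.633 = -1.170
  y: GS value = (-6 - (4)·-1.170) / (7) = -0.189;  y ← (1−ω)·2.700 + ω·-0.189 = 0.100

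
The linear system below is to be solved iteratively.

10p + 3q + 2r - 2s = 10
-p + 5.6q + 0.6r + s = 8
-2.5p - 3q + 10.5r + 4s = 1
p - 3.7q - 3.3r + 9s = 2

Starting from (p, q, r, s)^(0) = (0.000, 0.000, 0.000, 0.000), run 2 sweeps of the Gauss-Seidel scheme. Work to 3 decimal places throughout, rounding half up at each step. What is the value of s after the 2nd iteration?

Iteration 1:
  p = (10 - (3)·0.000 - (2)·0.000 - (-2)·0.000) / (10) = 1.000
  q = (8 - (-1)·1.000 - (0.6)·0.000 - (1)·0.000) / (5.6) = 1.607
  r = (1 - (-2.5)·1.000 - (-3)·1.607 - (4)·0.000) / (10.5) = 0.792
  s = (2 - (1)·1.000 - (-3.7)·1.607 - (-3.3)·0.792) / (9) = 1.062
Iteration 2:
  p = (10 - (3)·1.607 - (2)·0.792 - (-2)·1.062) / (10) = 0.572
  q = (8 - (-1)·0.572 - (0.6)·0.792 - (1)·1.062) / (5.6) = 1.256
  r = (1 - (-2.5)·0.572 - (-3)·1.256 - (4)·1.062) / (10.5) = 0.186
  s = (2 - (1)·0.572 - (-3.7)·1.256 - (-3.3)·0.186) / (9) = 0.743

0.743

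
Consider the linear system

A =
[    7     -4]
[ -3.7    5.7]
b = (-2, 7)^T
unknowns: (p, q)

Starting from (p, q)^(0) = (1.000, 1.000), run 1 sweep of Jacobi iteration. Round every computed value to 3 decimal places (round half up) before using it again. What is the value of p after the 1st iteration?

0.286

Iteration 1:
  p = (-2 - (-4)·1.000) / (7) = 0.286
  q = (7 - (-3.7)·1.000) / (5.7) = 1.877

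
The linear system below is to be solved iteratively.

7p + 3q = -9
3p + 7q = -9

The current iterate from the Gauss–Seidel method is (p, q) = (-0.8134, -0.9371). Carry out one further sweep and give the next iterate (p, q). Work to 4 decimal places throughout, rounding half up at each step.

(-0.8841, -0.9068)

One sweep:
  p = (-9 - (3)·-0.9371) / (7) = -0.8841
  q = (-9 - (3)·-0.8841) / (7) = -0.9068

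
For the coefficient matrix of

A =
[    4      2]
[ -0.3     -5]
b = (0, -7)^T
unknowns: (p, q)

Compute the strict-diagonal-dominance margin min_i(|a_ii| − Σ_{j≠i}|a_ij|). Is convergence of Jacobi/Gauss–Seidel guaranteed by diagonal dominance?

2

row 1: |4| − (2) = 2
row 2: |-5| − (0.3) = 4.7
minimum over rows = 2 → strictly diagonally dominant (convergence guaranteed)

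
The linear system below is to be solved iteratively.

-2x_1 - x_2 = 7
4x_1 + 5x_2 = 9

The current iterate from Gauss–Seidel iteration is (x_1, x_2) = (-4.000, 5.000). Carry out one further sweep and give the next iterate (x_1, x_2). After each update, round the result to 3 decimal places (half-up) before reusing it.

(-6.000, 6.600)

One sweep:
  x_1 = (7 - (-1)·5.000) / (-2) = -6.000
  x_2 = (9 - (4)·-6.000) / (5) = 6.600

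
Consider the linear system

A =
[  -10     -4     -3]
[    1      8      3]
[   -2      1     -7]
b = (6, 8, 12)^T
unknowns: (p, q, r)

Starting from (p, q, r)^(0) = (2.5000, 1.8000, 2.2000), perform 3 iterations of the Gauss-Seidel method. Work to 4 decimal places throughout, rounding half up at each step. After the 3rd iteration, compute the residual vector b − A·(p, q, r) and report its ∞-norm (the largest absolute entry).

0.9471

Iteration 1:
  p = (6 - (-4)·1.8000 - (-3)·2.2000) / (-10) = -1.9800
  q = (8 - (1)·-1.9800 - (3)·2.2000) / (8) = 0.4225
  r = (12 - (-2)·-1.9800 - (1)·0.4225) / (-7) = -1.0882
Iteration 2:
  p = (6 - (-4)·0.4225 - (-3)·-1.0882) / (-10) = -0.4425
  q = (8 - (1)·-0.4425 - (3)·-1.0882) / (8) = 1.4634
  r = (12 - (-2)·-0.4425 - (1)·1.4634) / (-7) = -1.3788
Iteration 3:
  p = (6 - (-4)·1.4634 - (-3)·-1.3788) / (-10) = -0.7717
  q = (8 - (1)·-0.7717 - (3)·-1.3788) / (8) = 1.6135
  r = (12 - (-2)·-0.7717 - (1)·1.6135) / (-7) = -1.2633
Residual b − A·x = (0.9471, -0.3464, 0.0000); ∞-norm = 0.9471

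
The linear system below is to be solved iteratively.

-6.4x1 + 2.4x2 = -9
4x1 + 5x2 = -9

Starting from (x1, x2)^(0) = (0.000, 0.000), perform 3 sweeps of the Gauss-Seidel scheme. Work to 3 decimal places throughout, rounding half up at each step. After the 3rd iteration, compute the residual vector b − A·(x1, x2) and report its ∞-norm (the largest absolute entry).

0.636

Iteration 1:
  x1 = (-9 - (2.4)·0.000) / (-6.4) = 1.406
  x2 = (-9 - (4)·1.406) / (5) = -2.925
Iteration 2:
  x1 = (-9 - (2.4)·-2.925) / (-6.4) = 0.309
  x2 = (-9 - (4)·0.309) / (5) = -2.047
Iteration 3:
  x1 = (-9 - (2.4)·-2.047) / (-6.4) = 0.639
  x2 = (-9 - (4)·0.639) / (5) = -2.311
Residual b − A·x = (0.636, -0.001); ∞-norm = 0.636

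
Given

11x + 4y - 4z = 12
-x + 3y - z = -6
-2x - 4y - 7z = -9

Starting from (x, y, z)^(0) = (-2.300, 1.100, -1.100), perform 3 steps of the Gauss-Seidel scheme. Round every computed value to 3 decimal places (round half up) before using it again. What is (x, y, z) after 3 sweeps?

Iteration 1:
  x = (12 - (4)·1.100 - (-4)·-1.100) / (11) = 0.291
  y = (-6 - (-1)·0.291 - (-1)·-1.100) / (3) = -2.270
  z = (-9 - (-2)·0.291 - (-4)·-2.270) / (-7) = 2.500
Iteration 2:
  x = (12 - (4)·-2.270 - (-4)·2.500) / (11) = 2.825
  y = (-6 - (-1)·2.825 - (-1)·2.500) / (3) = -0.225
  z = (-9 - (-2)·2.825 - (-4)·-0.225) / (-7) = 0.607
Iteration 3:
  x = (12 - (4)·-0.225 - (-4)·0.607) / (11) = 1.393
  y = (-6 - (-1)·1.393 - (-1)·0.607) / (3) = -1.333
  z = (-9 - (-2)·1.393 - (-4)·-1.333) / (-7) = 1.649

(1.393, -1.333, 1.649)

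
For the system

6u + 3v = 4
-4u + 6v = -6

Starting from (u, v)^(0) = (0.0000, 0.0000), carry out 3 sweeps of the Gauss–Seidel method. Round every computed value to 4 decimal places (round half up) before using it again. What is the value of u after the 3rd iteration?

Iteration 1:
  u = (4 - (3)·0.0000) / (6) = 0.6667
  v = (-6 - (-4)·0.6667) / (6) = -0.5555
Iteration 2:
  u = (4 - (3)·-0.5555) / (6) = 0.9444
  v = (-6 - (-4)·0.9444) / (6) = -0.3704
Iteration 3:
  u = (4 - (3)·-0.3704) / (6) = 0.8519
  v = (-6 - (-4)·0.8519) / (6) = -0.4321

0.8519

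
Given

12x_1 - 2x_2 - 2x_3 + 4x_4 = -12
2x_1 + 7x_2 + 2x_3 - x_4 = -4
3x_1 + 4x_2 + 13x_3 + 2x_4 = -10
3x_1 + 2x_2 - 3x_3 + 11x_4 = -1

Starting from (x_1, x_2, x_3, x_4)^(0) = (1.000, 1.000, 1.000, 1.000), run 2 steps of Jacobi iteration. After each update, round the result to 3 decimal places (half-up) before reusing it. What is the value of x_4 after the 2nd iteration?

Iteration 1:
  x_1 = (-12 - (-2)·1.000 - (-2)·1.000 - (4)·1.000) / (12) = -1.000
  x_2 = (-4 - (2)·1.000 - (2)·1.000 - (-1)·1.000) / (7) = -1.000
  x_3 = (-10 - (3)·1.000 - (4)·1.000 - (2)·1.000) / (13) = -1.462
  x_4 = (-1 - (3)·1.000 - (2)·1.000 - (-3)·1.000) / (11) = -0.273
Iteration 2:
  x_1 = (-12 - (-2)·-1.000 - (-2)·-1.462 - (4)·-0.273) / (12) = -1.319
  x_2 = (-4 - (2)·-1.000 - (2)·-1.462 - (-1)·-0.273) / (7) = 0.093
  x_3 = (-10 - (3)·-1.000 - (4)·-1.000 - (2)·-0.273) / (13) = -0.189
  x_4 = (-1 - (3)·-1.000 - (2)·-1.000 - (-3)·-1.462) / (11) = -0.035

-0.035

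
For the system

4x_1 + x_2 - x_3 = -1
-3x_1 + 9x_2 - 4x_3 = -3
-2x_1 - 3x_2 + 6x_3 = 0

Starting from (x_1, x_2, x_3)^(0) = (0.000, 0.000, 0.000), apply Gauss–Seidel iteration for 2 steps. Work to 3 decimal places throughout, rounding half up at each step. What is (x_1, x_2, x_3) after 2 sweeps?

Iteration 1:
  x_1 = (-1 - (1)·0.000 - (-1)·0.000) / (4) = -0.250
  x_2 = (-3 - (-3)·-0.250 - (-4)·0.000) / (9) = -0.417
  x_3 = (0 - (-2)·-0.250 - (-3)·-0.417) / (6) = -0.292
Iteration 2:
  x_1 = (-1 - (1)·-0.417 - (-1)·-0.292) / (4) = -0.219
  x_2 = (-3 - (-3)·-0.219 - (-4)·-0.292) / (9) = -0.536
  x_3 = (0 - (-2)·-0.219 - (-3)·-0.536) / (6) = -0.341

(-0.219, -0.536, -0.341)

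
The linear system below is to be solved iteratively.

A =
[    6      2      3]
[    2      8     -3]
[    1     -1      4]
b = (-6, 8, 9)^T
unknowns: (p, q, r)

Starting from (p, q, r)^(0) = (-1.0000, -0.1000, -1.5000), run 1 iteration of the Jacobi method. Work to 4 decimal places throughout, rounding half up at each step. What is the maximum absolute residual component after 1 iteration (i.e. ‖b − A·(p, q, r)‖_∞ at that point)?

Iteration 1:
  p = (-6 - (2)·-0.1000 - (3)·-1.5000) / (6) = -0.2167
  q = (8 - (2)·-1.0000 - (-3)·-1.5000) / (8) = 0.6875
  r = (9 - (1)·-1.0000 - (-1)·-0.1000) / (4) = 2.4750
Residual b − A·x = (-13.4998, 10.3584, 0.0042); ∞-norm = 13.4998

13.4998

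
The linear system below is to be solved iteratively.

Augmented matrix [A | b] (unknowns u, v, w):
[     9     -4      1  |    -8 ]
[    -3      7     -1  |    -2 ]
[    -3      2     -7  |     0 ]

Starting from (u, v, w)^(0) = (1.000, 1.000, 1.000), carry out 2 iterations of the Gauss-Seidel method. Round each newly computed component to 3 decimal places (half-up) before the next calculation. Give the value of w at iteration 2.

0.252

Iteration 1:
  u = (-8 - (-4)·1.000 - (1)·1.000) / (9) = -0.556
  v = (-2 - (-3)·-0.556 - (-1)·1.000) / (7) = -0.381
  w = (0 - (-3)·-0.556 - (2)·-0.381) / (-7) = 0.129
Iteration 2:
  u = (-8 - (-4)·-0.381 - (1)·0.129) / (9) = -1.073
  v = (-2 - (-3)·-1.073 - (-1)·0.129) / (7) = -0.727
  w = (0 - (-3)·-1.073 - (2)·-0.727) / (-7) = 0.252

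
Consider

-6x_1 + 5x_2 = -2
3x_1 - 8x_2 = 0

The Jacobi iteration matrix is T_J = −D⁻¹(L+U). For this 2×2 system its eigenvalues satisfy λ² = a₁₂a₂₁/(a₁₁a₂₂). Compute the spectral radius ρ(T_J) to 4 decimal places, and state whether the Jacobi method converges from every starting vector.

a₁₂a₂₁/(a₁₁a₂₂) = (5)·(3) / ((-6)·(-8)) = 0.312500
ρ = √|0.312500| = √0.312500 = 0.5590
ρ < 1, so Jacobi converges

0.5590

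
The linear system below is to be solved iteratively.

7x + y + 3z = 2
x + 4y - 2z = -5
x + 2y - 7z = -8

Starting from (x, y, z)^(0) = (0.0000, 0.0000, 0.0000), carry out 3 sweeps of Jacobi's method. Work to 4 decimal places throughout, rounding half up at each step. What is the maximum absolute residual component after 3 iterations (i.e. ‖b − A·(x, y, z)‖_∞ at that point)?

0.2145

Iteration 1:
  x = (2 - (1)·0.0000 - (3)·0.0000) / (7) = 0.2857
  y = (-5 - (1)·0.0000 - (-2)·0.0000) / (4) = -1.2500
  z = (-8 - (1)·0.0000 - (2)·0.0000) / (-7) = 1.1429
Iteration 2:
  x = (2 - (1)·-1.2500 - (3)·1.1429) / (7) = -0.0255
  y = (-5 - (1)·0.2857 - (-2)·1.1429) / (4) = -0.7500
  z = (-8 - (1)·0.2857 - (2)·-1.2500) / (-7) = 0.8265
Iteration 3:
  x = (2 - (1)·-0.7500 - (3)·0.8265) / (7) = 0.0386
  y = (-5 - (1)·-0.0255 - (-2)·0.8265) / (4) = -0.8304
  z = (-8 - (1)·-0.0255 - (2)·-0.7500) / (-7) = 0.9249
Residual b − A·x = (-0.2145, 0.1328, 0.0965); ∞-norm = 0.2145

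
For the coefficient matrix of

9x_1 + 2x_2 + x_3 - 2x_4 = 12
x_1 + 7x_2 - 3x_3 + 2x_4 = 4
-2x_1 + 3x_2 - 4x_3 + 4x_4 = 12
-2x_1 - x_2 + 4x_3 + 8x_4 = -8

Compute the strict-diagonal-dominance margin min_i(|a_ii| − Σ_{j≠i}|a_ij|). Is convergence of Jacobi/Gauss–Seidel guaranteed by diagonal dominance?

-5

row 1: |9| − (2+1+2) = 4
row 2: |7| − (1+3+2) = 1
row 3: |-4| − (2+3+4) = -5
row 4: |8| − (2+1+4) = 1
minimum over rows = -5 → not strictly diagonally dominant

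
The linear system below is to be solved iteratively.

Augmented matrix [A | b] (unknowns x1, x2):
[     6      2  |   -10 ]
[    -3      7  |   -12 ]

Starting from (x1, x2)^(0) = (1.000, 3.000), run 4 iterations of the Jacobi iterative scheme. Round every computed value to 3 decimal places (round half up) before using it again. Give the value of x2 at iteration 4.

-2.020

Iteration 1:
  x1 = (-10 - (2)·3.000) / (6) = -2.667
  x2 = (-12 - (-3)·1.000) / (7) = -1.286
Iteration 2:
  x1 = (-10 - (2)·-1.286) / (6) = -1.238
  x2 = (-12 - (-3)·-2.667) / (7) = -2.857
Iteration 3:
  x1 = (-10 - (2)·-2.857) / (6) = -0.714
  x2 = (-12 - (-3)·-1.238) / (7) = -2.245
Iteration 4:
  x1 = (-10 - (2)·-2.245) / (6) = -0.918
  x2 = (-12 - (-3)·-0.714) / (7) = -2.020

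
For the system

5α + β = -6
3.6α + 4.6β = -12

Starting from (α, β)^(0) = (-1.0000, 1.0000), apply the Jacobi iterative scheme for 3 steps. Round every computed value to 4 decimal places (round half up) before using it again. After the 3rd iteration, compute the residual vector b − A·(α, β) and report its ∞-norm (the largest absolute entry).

0.4424

Iteration 1:
  α = (-6 - (1)·1.0000) / (5) = -1.4000
  β = (-12 - (3.6)·-1.0000) / (4.6) = -1.8261
Iteration 2:
  α = (-6 - (1)·-1.8261) / (5) = -0.8348
  β = (-12 - (3.6)·-1.4000) / (4.6) = -1.5130
Iteration 3:
  α = (-6 - (1)·-1.5130) / (5) = -0.8974
  β = (-12 - (3.6)·-0.8348) / (4.6) = -1.9554
Residual b − A·x = (0.4424, 0.2255); ∞-norm = 0.4424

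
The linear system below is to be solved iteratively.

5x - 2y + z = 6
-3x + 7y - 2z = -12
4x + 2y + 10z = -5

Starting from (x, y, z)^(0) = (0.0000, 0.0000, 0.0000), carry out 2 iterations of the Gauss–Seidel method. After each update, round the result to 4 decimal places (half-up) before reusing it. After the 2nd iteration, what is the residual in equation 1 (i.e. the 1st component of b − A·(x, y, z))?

Iteration 1:
  x = (6 - (-2)·0.0000 - (1)·0.0000) / (5) = 1.2000
  y = (-12 - (-3)·1.2000 - (-2)·0.0000) / (7) = -1.2000
  z = (-5 - (4)·1.2000 - (2)·-1.2000) / (10) = -0.7400
Iteration 2:
  x = (6 - (-2)·-1.2000 - (1)·-0.7400) / (5) = 0.8680
  y = (-12 - (-3)·0.8680 - (-2)·-0.7400) / (7) = -1.5537
  z = (-5 - (4)·0.8680 - (2)·-1.5537) / (10) = -0.5365
Residual b − A·x = (-0.9109, 0.4069, 0.0004)

-0.9109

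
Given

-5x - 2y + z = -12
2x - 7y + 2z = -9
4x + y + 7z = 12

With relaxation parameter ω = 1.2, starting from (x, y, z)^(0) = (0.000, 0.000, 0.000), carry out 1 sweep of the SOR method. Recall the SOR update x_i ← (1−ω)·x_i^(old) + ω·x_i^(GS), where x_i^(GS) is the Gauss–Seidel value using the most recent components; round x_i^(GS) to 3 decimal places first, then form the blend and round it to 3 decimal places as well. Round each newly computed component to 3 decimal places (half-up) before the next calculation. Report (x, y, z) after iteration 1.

Iteration 1:
  x: GS value = (-12 - (-2)·0.000 - (1)·0.000) / (-5) = 2.400;  x ← (1−ω)·0.000 + ω·2.400 = 2.880
  y: GS value = (-9 - (2)·2.880 - (2)·0.000) / (-7) = 2.109;  y ← (1−ω)·0.000 + ω·2.109 = 2.531
  z: GS value = (12 - (4)·2.880 - (1)·2.531) / (7) = -0.293;  z ← (1−ω)·0.000 + ω·-0.293 = -0.352

(2.880, 2.531, -0.352)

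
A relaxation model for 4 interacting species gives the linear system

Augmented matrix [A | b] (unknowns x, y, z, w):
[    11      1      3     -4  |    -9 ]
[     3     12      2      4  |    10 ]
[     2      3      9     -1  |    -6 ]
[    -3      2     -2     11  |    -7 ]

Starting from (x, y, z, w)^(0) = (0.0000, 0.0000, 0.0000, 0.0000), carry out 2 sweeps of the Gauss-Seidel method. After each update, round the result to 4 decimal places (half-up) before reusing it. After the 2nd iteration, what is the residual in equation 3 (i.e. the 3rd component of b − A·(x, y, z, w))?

Iteration 1:
  x = (-9 - (1)·0.0000 - (3)·0.0000 - (-4)·0.0000) / (11) = -0.8182
  y = (10 - (3)·-0.8182 - (2)·0.0000 - (4)·0.0000) / (12) = 1.0379
  z = (-6 - (2)·-0.8182 - (3)·1.0379 - (-1)·0.0000) / (9) = -0.8308
  w = (-7 - (-3)·-0.8182 - (2)·1.0379 - (-2)·-0.8308) / (11) = -1.1993
Iteration 2:
  x = (-9 - (1)·1.0379 - (3)·-0.8308 - (-4)·-1.1993) / (11) = -1.1221
  y = (10 - (3)·-1.1221 - (2)·-0.8308 - (4)·-1.1993) / (12) = 1.6521
  z = (-6 - (2)·-1.1221 - (3)·1.6521 - (-1)·-1.1993) / (9) = -1.1013
  w = (-7 - (-3)·-1.1221 - (2)·1.6521 - (-2)·-1.1013) / (11) = -1.4430
Residual b − A·x = (-0.7771, 1.5157, -0.2434, -0.0001)

-0.2434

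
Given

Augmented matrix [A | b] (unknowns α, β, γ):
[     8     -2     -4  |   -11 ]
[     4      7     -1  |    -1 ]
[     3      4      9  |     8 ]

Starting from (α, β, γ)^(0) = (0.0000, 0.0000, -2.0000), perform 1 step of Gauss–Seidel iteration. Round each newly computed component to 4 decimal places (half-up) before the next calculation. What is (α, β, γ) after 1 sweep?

Iteration 1:
  α = (-11 - (-2)·0.0000 - (-4)·-2.0000) / (8) = -2.3750
  β = (-1 - (4)·-2.3750 - (-1)·-2.0000) / (7) = 0.9286
  γ = (8 - (3)·-2.3750 - (4)·0.9286) / (9) = 1.2678

(-2.3750, 0.9286, 1.2678)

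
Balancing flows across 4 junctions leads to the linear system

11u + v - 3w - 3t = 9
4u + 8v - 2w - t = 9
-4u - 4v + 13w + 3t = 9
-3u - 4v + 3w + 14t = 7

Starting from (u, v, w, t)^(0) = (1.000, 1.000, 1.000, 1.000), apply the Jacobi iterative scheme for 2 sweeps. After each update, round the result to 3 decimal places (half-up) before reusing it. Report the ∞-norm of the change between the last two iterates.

Iteration 1:
  u = (9 - (1)·1.000 - (-3)·1.000 - (-3)·1.000) / (11) = 1.273
  v = (9 - (4)·1.000 - (-2)·1.000 - (-1)·1.000) / (8) = 1.000
  w = (9 - (-4)·1.000 - (-4)·1.000 - (3)·1.000) / (13) = 1.077
  t = (7 - (-3)·1.000 - (-4)·1.000 - (3)·1.000) / (14) = 0.786
Iteration 2:
  u = (9 - (1)·1.000 - (-3)·1.077 - (-3)·0.786) / (11) = 1.235
  v = (9 - (4)·1.273 - (-2)·1.077 - (-1)·0.786) / (8) = 0.856
  w = (9 - (-4)·1.273 - (-4)·1.000 - (3)·0.786) / (13) = 1.210
  t = (7 - (-3)·1.273 - (-4)·1.000 - (3)·1.077) / (14) = 0.828
Change: (-0.038, -0.144, 0.133, 0.042) → max |·| = 0.144

0.144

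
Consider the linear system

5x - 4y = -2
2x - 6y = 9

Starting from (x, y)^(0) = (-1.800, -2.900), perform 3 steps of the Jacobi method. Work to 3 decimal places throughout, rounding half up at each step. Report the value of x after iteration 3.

-2.326

Iteration 1:
  x = (-2 - (-4)·-2.900) / (5) = -2.720
  y = (9 - (2)·-1.800) / (-6) = -2.100
Iteration 2:
  x = (-2 - (-4)·-2.100) / (5) = -2.080
  y = (9 - (2)·-2.720) / (-6) = -2.407
Iteration 3:
  x = (-2 - (-4)·-2.407) / (5) = -2.326
  y = (9 - (2)·-2.080) / (-6) = -2.193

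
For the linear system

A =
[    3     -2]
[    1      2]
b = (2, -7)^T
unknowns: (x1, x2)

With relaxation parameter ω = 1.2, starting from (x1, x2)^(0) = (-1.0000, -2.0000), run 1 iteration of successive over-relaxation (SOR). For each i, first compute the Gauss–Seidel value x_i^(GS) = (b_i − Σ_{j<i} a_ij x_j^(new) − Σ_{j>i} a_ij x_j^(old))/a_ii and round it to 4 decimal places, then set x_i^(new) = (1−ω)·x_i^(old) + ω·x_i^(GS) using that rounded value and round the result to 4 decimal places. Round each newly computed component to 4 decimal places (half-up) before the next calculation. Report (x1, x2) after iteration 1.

(-0.6000, -3.4400)

Iteration 1:
  x1: GS value = (2 - (-2)·-2.0000) / (3) = -0.6667;  x1 ← (1−ω)·-1.0000 + ω·-0.6667 = -0.6000
  x2: GS value = (-7 - (1)·-0.6000) / (2) = -3.2000;  x2 ← (1−ω)·-2.0000 + ω·-3.2000 = -3.4400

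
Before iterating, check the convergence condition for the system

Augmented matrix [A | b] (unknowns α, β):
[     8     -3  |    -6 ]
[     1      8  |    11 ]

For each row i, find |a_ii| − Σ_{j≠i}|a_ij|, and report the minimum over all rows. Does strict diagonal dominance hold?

row 1: |8| − (3) = 5
row 2: |8| − (1) = 7
minimum over rows = 5 → strictly diagonally dominant (convergence guaranteed)

5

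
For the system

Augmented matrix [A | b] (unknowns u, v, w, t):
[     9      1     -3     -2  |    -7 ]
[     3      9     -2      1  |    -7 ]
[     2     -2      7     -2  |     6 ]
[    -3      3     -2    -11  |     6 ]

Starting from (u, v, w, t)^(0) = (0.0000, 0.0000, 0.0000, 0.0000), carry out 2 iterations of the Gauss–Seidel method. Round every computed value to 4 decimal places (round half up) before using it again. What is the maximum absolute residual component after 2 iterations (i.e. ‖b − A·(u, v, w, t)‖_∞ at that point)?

Iteration 1:
  u = (-7 - (1)·0.0000 - (-3)·0.0000 - (-2)·0.0000) / (9) = -0.7778
  v = (-7 - (3)·-0.7778 - (-2)·0.0000 - (1)·0.0000) / (9) = -0.5185
  w = (6 - (2)·-0.7778 - (-2)·-0.5185 - (-2)·0.0000) / (7) = 0.9312
  t = (6 - (-3)·-0.7778 - (3)·-0.5185 - (-2)·0.9312) / (-11) = -0.6440
Iteration 2:
  u = (-7 - (1)·-0.5185 - (-3)·0.9312 - (-2)·-0.6440) / (9) = -0.5529
  v = (-7 - (3)·-0.5529 - (-2)·0.9312 - (1)·-0.6440) / (9) = -0.3150
  w = (6 - (2)·-0.5529 - (-2)·-0.3150 - (-2)·-0.6440) / (7) = 0.7411
  t = (6 - (-3)·-0.5529 - (3)·-0.3150 - (-2)·0.7411) / (-11) = -0.6153
Residual b − A·x = (-0.7162, -0.4088, 0.0575, 0.0002); ∞-norm = 0.7162

0.7162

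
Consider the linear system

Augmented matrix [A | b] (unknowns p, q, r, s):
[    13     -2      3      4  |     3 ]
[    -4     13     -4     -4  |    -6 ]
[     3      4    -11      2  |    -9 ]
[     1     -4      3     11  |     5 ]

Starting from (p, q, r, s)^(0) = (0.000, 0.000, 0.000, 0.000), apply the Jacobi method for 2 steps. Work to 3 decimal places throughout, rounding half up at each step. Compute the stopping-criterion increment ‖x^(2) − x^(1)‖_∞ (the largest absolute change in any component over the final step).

0.463

Iteration 1:
  p = (3 - (-2)·0.000 - (3)·0.000 - (4)·0.000) / (13) = 0.231
  q = (-6 - (-4)·0.000 - (-4)·0.000 - (-4)·0.000) / (13) = -0.462
  r = (-9 - (3)·0.000 - (4)·0.000 - (2)·0.000) / (-11) = 0.818
  s = (5 - (1)·0.000 - (-4)·0.000 - (3)·0.000) / (11) = 0.455
Iteration 2:
  p = (3 - (-2)·-0.462 - (3)·0.818 - (4)·0.455) / (13) = -0.169
  q = (-6 - (-4)·0.231 - (-4)·0.818 - (-4)·0.455) / (13) = 0.001
  r = (-9 - (3)·0.231 - (4)·-0.462 - (2)·0.455) / (-11) = 0.796
  s = (5 - (1)·0.231 - (-4)·-0.462 - (3)·0.818) / (11) = 0.042
Change: (-0.400, 0.463, -0.022, -0.413) → max |·| = 0.463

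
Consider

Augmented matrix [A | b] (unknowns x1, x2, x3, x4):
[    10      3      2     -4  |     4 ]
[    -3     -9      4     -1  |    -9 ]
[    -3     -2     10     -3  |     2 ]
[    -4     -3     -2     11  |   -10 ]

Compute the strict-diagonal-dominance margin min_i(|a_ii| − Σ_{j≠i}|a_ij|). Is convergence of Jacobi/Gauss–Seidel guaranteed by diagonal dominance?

row 1: |10| − (3+2+4) = 1
row 2: |-9| − (3+4+1) = 1
row 3: |10| − (3+2+3) = 2
row 4: |11| − (4+3+2) = 2
minimum over rows = 1 → strictly diagonally dominant (convergence guaranteed)

1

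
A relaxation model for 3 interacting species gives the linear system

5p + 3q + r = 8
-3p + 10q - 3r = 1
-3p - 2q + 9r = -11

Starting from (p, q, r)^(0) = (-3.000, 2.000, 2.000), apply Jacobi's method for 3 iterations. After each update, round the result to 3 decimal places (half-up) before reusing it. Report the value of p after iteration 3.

Iteration 1:
  p = (8 - (3)·2.000 - (1)·2.000) / (5) = 0.000
  q = (1 - (-3)·-3.000 - (-3)·2.000) / (10) = -0.200
  r = (-11 - (-3)·-3.000 - (-2)·2.000) / (9) = -1.778
Iteration 2:
  p = (8 - (3)·-0.200 - (1)·-1.778) / (5) = 2.076
  q = (1 - (-3)·0.000 - (-3)·-1.778) / (10) = -0.433
  r = (-11 - (-3)·0.000 - (-2)·-0.200) / (9) = -1.267
Iteration 3:
  p = (8 - (3)·-0.433 - (1)·-1.267) / (5) = 2.113
  q = (1 - (-3)·2.076 - (-3)·-1.267) / (10) = 0.343
  r = (-11 - (-3)·2.076 - (-2)·-0.433) / (9) = -0.626

2.113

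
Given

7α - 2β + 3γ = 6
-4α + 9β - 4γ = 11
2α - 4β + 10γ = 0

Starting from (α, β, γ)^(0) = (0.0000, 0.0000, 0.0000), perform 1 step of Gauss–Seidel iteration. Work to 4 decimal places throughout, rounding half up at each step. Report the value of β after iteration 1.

1.6032

Iteration 1:
  α = (6 - (-2)·0.0000 - (3)·0.0000) / (7) = 0.8571
  β = (11 - (-4)·0.8571 - (-4)·0.0000) / (9) = 1.6032
  γ = (0 - (2)·0.8571 - (-4)·1.6032) / (10) = 0.4699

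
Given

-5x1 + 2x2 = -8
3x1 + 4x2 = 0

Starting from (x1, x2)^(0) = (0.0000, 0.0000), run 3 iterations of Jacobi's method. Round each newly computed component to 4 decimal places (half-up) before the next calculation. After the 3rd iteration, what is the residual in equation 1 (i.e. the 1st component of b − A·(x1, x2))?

Iteration 1:
  x1 = (-8 - (2)·0.0000) / (-5) = 1.6000
  x2 = (0 - (3)·0.0000) / (4) = 0.0000
Iteration 2:
  x1 = (-8 - (2)·0.0000) / (-5) = 1.6000
  x2 = (0 - (3)·1.6000) / (4) = -1.2000
Iteration 3:
  x1 = (-8 - (2)·-1.2000) / (-5) = 1.1200
  x2 = (0 - (3)·1.6000) / (4) = -1.2000
Residual b − A·x = (0.0000, 1.4400)

0.0000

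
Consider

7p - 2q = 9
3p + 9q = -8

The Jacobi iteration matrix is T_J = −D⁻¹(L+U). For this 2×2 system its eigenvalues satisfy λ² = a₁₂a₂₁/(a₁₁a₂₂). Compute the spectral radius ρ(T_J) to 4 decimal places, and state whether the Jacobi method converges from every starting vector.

0.3086

a₁₂a₂₁/(a₁₁a₂₂) = (-2)·(3) / ((7)·(9)) = -0.095238
ρ = √|-0.095238| = √0.095238 = 0.3086
ρ < 1, so Jacobi converges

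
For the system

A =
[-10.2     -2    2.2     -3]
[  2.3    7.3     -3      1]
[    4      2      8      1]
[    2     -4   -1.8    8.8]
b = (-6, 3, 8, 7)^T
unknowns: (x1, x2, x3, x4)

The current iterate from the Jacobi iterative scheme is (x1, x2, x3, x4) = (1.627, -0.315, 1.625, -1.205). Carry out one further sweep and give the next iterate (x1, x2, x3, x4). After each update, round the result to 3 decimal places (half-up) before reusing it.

One sweep:
  x1 = (-6 - (-2)·-0.315 - (2.2)·1.625 - (-3)·-1.205) / (-10.2) = 1.355
  x2 = (3 - (2.3)·1.627 - (-3)·1.625 - (1)·-1.205) / (7.3) = 0.731
  x3 = (8 - (4)·1.627 - (2)·-0.315 - (1)·-1.205) / (8) = 0.416
  x4 = (7 - (2)·1.627 - (-4)·-0.315 - (-1.8)·1.625) / (8.8) = 0.615

(1.355, 0.731, 0.416, 0.615)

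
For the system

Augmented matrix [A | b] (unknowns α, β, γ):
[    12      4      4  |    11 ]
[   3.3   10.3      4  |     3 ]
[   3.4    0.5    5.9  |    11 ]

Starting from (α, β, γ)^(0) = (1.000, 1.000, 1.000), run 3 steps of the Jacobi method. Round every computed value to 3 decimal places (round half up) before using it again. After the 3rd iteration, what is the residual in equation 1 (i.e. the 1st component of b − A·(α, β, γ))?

2.364

Iteration 1:
  α = (11 - (4)·1.000 - (4)·1.000) / (12) = 0.250
  β = (3 - (3.3)·1.000 - (4)·1.000) / (10.3) = -0.417
  γ = (11 - (3.4)·1.000 - (0.5)·1.000) / (5.9) = 1.203
Iteration 2:
  α = (11 - (4)·-0.417 - (4)·1.203) / (12) = 0.655
  β = (3 - (3.3)·0.250 - (4)·1.203) / (10.3) = -0.256
  γ = (11 - (3.4)·0.250 - (0.5)·-0.417) / (5.9) = 1.756
Iteration 3:
  α = (11 - (4)·-0.256 - (4)·1.756) / (12) = 0.417
  β = (3 - (3.3)·0.655 - (4)·1.756) / (10.3) = -0.601
  γ = (11 - (3.4)·0.655 - (0.5)·-0.256) / (5.9) = 1.509
Residual b − A·x = (2.364, 1.778, 0.980)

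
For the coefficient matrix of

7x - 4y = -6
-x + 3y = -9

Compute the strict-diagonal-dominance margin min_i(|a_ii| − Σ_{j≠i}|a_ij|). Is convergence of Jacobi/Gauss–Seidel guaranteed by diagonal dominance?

2

row 1: |7| − (4) = 3
row 2: |3| − (1) = 2
minimum over rows = 2 → strictly diagonally dominant (convergence guaranteed)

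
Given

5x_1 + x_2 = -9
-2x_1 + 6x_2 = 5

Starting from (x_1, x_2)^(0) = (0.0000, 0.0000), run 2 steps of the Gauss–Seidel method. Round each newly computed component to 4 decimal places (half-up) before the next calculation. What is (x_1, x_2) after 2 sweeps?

(-1.8467, 0.2178)

Iteration 1:
  x_1 = (-9 - (1)·0.0000) / (5) = -1.8000
  x_2 = (5 - (-2)·-1.8000) / (6) = 0.2333
Iteration 2:
  x_1 = (-9 - (1)·0.2333) / (5) = -1.8467
  x_2 = (5 - (-2)·-1.8467) / (6) = 0.2178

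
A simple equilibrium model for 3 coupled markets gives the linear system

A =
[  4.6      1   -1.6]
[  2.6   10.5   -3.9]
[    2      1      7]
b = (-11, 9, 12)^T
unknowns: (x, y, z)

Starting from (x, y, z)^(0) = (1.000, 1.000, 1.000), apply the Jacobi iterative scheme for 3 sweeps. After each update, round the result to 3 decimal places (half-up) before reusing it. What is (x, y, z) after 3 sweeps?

Iteration 1:
  x = (-11 - (1)·1.000 - (-1.6)·1.000) / (4.6) = -2.261
  y = (9 - (2.6)·1.000 - (-3.9)·1.000) / (10.5) = 0.981
  z = (12 - (2)·1.000 - (1)·1.000) / (7) = 1.286
Iteration 2:
  x = (-11 - (1)·0.981 - (-1.6)·1.286) / (4.6) = -2.157
  y = (9 - (2.6)·-2.261 - (-3.9)·1.286) / (10.5) = 1.895
  z = (12 - (2)·-2.261 - (1)·0.981) / (7) = 2.220
Iteration 3:
  x = (-11 - (1)·1.895 - (-1.6)·2.220) / (4.6) = -2.031
  y = (9 - (2.6)·-2.157 - (-3.9)·2.220) / (10.5) = 2.216
  z = (12 - (2)·-2.157 - (1)·1.895) / (7) = 2.060

(-2.031, 2.216, 2.060)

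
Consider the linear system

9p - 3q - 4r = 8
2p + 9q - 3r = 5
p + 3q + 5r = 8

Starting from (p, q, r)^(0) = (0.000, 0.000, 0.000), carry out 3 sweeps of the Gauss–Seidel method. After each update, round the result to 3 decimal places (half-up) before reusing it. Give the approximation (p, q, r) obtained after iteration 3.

Iteration 1:
  p = (8 - (-3)·0.000 - (-4)·0.000) / (9) = 0.889
  q = (5 - (2)·0.889 - (-3)·0.000) / (9) = 0.358
  r = (8 - (1)·0.889 - (3)·0.358) / (5) = 1.207
Iteration 2:
  p = (8 - (-3)·0.358 - (-4)·1.207) / (9) = 1.545
  q = (5 - (2)·1.545 - (-3)·1.207) / (9) = 0.615
  r = (8 - (1)·1.545 - (3)·0.615) / (5) = 0.922
Iteration 3:
  p = (8 - (-3)·0.615 - (-4)·0.922) / (9) = 1.504
  q = (5 - (2)·1.504 - (-3)·0.922) / (9) = 0.529
  r = (8 - (1)·1.504 - (3)·0.529) / (5) = 0.982

(1.504, 0.529, 0.982)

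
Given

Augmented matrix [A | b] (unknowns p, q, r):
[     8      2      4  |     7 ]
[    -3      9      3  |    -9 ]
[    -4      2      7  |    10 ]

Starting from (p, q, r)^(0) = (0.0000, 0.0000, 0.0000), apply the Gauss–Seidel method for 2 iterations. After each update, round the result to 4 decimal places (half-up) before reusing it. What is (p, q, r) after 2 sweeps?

Iteration 1:
  p = (7 - (2)·0.0000 - (4)·0.0000) / (8) = 0.8750
  q = (-9 - (-3)·0.8750 - (3)·0.0000) / (9) = -0.7083
  r = (10 - (-4)·0.8750 - (2)·-0.7083) / (7) = 2.1309
Iteration 2:
  p = (7 - (2)·-0.7083 - (4)·2.1309) / (8) = -0.0134
  q = (-9 - (-3)·-0.0134 - (3)·2.1309) / (9) = -1.7148
  r = (10 - (-4)·-0.0134 - (2)·-1.7148) / (7) = 1.9109

(-0.0134, -1.7148, 1.9109)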